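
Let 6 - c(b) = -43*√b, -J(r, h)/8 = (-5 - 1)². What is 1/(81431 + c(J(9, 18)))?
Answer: 81437/6632517481 - 516*I*√2/6632517481 ≈ 1.2278e-5 - 1.1002e-7*I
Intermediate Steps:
J(r, h) = -288 (J(r, h) = -8*(-5 - 1)² = -8*(-6)² = -8*36 = -288)
c(b) = 6 + 43*√b (c(b) = 6 - (-43)*√b = 6 + 43*√b)
1/(81431 + c(J(9, 18))) = 1/(81431 + (6 + 43*√(-288))) = 1/(81431 + (6 + 43*(12*I*√2))) = 1/(81431 + (6 + 516*I*√2)) = 1/(81437 + 516*I*√2)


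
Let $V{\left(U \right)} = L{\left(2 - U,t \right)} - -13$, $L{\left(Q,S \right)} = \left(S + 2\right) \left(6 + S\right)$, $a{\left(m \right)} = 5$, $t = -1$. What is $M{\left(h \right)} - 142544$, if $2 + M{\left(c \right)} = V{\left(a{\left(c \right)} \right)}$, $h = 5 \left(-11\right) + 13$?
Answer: $-142528$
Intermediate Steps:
$L{\left(Q,S \right)} = \left(2 + S\right) \left(6 + S\right)$
$V{\left(U \right)} = 18$ ($V{\left(U \right)} = \left(12 + \left(-1\right)^{2} + 8 \left(-1\right)\right) - -13 = \left(12 + 1 - 8\right) + 13 = 5 + 13 = 18$)
$h = -42$ ($h = -55 + 13 = -42$)
$M{\left(c \right)} = 16$ ($M{\left(c \right)} = -2 + 18 = 16$)
$M{\left(h \right)} - 142544 = 16 - 142544 = -142528$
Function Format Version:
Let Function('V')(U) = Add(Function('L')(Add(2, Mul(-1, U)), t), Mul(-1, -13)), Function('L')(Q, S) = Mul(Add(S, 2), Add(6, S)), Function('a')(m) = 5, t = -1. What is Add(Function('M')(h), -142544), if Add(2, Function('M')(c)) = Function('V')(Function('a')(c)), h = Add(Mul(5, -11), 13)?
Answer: -142528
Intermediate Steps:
Function('L')(Q, S) = Mul(Add(2, S), Add(6, S))
Function('V')(U) = 18 (Function('V')(U) = Add(Add(12, Pow(-1, 2), Mul(8, -1)), Mul(-1, -13)) = Add(Add(12, 1, -8), 13) = Add(5, 13) = 18)
h = -42 (h = Add(-55, 13) = -42)
Function('M')(c) = 16 (Function('M')(c) = Add(-2, 18) = 16)
Add(Function('M')(h), -142544) = Add(16, -142544) = -142528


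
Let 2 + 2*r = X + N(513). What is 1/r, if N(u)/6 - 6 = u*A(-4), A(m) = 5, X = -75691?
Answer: -2/60267 ≈ -3.3186e-5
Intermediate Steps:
N(u) = 36 + 30*u (N(u) = 36 + 6*(u*5) = 36 + 6*(5*u) = 36 + 30*u)
r = -60267/2 (r = -1 + (-75691 + (36 + 30*513))/2 = -1 + (-75691 + (36 + 15390))/2 = -1 + (-75691 + 15426)/2 = -1 + (½)*(-60265) = -1 - 60265/2 = -60267/2 ≈ -30134.)
1/r = 1/(-60267/2) = -2/60267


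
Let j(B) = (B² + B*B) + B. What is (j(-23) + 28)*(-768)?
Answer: -816384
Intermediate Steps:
j(B) = B + 2*B² (j(B) = (B² + B²) + B = 2*B² + B = B + 2*B²)
(j(-23) + 28)*(-768) = (-23*(1 + 2*(-23)) + 28)*(-768) = (-23*(1 - 46) + 28)*(-768) = (-23*(-45) + 28)*(-768) = (1035 + 28)*(-768) = 1063*(-768) = -816384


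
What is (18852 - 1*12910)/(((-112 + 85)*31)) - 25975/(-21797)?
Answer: -107776699/18244089 ≈ -5.9075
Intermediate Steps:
(18852 - 1*12910)/(((-112 + 85)*31)) - 25975/(-21797) = (18852 - 12910)/((-27*31)) - 25975*(-1/21797) = 5942/(-837) + 25975/21797 = 5942*(-1/837) + 25975/21797 = -5942/837 + 25975/21797 = -107776699/18244089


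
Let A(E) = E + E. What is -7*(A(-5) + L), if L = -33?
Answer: 301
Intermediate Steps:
A(E) = 2*E
-7*(A(-5) + L) = -7*(2*(-5) - 33) = -7*(-10 - 33) = -7*(-43) = 301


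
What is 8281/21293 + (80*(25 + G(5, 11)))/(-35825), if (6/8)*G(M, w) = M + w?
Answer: 130644463/457693035 ≈ 0.28544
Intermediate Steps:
G(M, w) = 4*M/3 + 4*w/3 (G(M, w) = 4*(M + w)/3 = 4*M/3 + 4*w/3)
8281/21293 + (80*(25 + G(5, 11)))/(-35825) = 8281/21293 + (80*(25 + ((4/3)*5 + (4/3)*11)))/(-35825) = 8281*(1/21293) + (80*(25 + (20/3 + 44/3)))*(-1/35825) = 8281/21293 + (80*(25 + 64/3))*(-1/35825) = 8281/21293 + (80*(139/3))*(-1/35825) = 8281/21293 + (11120/3)*(-1/35825) = 8281/21293 - 2224/21495 = 130644463/457693035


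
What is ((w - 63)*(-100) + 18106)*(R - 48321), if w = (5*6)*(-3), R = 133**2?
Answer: -1023292592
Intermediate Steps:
R = 17689
w = -90 (w = 30*(-3) = -90)
((w - 63)*(-100) + 18106)*(R - 48321) = ((-90 - 63)*(-100) + 18106)*(17689 - 48321) = (-153*(-100) + 18106)*(-30632) = (15300 + 18106)*(-30632) = 33406*(-30632) = -1023292592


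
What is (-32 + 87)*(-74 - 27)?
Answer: -5555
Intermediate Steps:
(-32 + 87)*(-74 - 27) = 55*(-101) = -5555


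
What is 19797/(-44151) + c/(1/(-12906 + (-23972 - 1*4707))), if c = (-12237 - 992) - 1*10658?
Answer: 14618997945116/14717 ≈ 9.9334e+8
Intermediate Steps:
c = -23887 (c = -13229 - 10658 = -23887)
19797/(-44151) + c/(1/(-12906 + (-23972 - 1*4707))) = 19797/(-44151) - (-880904786 - 112436109) = 19797*(-1/44151) - 23887/(1/(-12906 + (-23972 - 4707))) = -6599/14717 - 23887/(1/(-12906 - 28679)) = -6599/14717 - 23887/(1/(-41585)) = -6599/14717 - 23887/(-1/41585) = -6599/14717 - 23887*(-41585) = -6599/14717 + 993340895 = 14618997945116/14717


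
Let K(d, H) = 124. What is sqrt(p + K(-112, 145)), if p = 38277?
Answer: sqrt(38401) ≈ 195.96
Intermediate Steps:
sqrt(p + K(-112, 145)) = sqrt(38277 + 124) = sqrt(38401)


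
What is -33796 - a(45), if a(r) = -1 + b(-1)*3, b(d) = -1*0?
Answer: -33795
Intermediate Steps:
b(d) = 0
a(r) = -1 (a(r) = -1 + 0*3 = -1 + 0 = -1)
-33796 - a(45) = -33796 - 1*(-1) = -33796 + 1 = -33795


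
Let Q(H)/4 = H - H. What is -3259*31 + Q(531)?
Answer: -101029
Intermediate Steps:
Q(H) = 0 (Q(H) = 4*(H - H) = 4*0 = 0)
-3259*31 + Q(531) = -3259*31 + 0 = -101029 + 0 = -101029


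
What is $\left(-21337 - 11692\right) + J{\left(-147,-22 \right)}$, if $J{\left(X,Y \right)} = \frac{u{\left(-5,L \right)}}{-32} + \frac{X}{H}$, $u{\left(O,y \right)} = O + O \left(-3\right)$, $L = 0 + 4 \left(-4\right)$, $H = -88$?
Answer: $- \frac{5812865}{176} \approx -33028.0$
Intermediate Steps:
$L = -16$ ($L = 0 - 16 = -16$)
$u{\left(O,y \right)} = - 2 O$ ($u{\left(O,y \right)} = O - 3 O = - 2 O$)
$J{\left(X,Y \right)} = - \frac{5}{16} - \frac{X}{88}$ ($J{\left(X,Y \right)} = \frac{\left(-2\right) \left(-5\right)}{-32} + \frac{X}{-88} = 10 \left(- \frac{1}{32}\right) + X \left(- \frac{1}{88}\right) = - \frac{5}{16} - \frac{X}{88}$)
$\left(-21337 - 11692\right) + J{\left(-147,-22 \right)} = \left(-21337 - 11692\right) - - \frac{239}{176} = -33029 + \left(- \frac{5}{16} + \frac{147}{88}\right) = -33029 + \frac{239}{176} = - \frac{5812865}{176}$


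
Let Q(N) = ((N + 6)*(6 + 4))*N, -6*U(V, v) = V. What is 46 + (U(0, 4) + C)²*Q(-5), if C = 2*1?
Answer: -154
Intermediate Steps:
U(V, v) = -V/6
C = 2
Q(N) = N*(60 + 10*N) (Q(N) = ((6 + N)*10)*N = (60 + 10*N)*N = N*(60 + 10*N))
46 + (U(0, 4) + C)²*Q(-5) = 46 + (-⅙*0 + 2)²*(10*(-5)*(6 - 5)) = 46 + (0 + 2)²*(10*(-5)*1) = 46 + 2²*(-50) = 46 + 4*(-50) = 46 - 200 = -154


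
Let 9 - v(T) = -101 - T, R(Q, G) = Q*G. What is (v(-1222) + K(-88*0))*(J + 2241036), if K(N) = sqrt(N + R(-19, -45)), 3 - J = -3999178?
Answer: -6939121304 + 18720651*sqrt(95) ≈ -6.7567e+9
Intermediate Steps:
R(Q, G) = G*Q
J = 3999181 (J = 3 - 1*(-3999178) = 3 + 3999178 = 3999181)
v(T) = 110 + T (v(T) = 9 - (-101 - T) = 9 + (101 + T) = 110 + T)
K(N) = sqrt(855 + N) (K(N) = sqrt(N - 45*(-19)) = sqrt(N + 855) = sqrt(855 + N))
(v(-1222) + K(-88*0))*(J + 2241036) = ((110 - 1222) + sqrt(855 - 88*0))*(3999181 + 2241036) = (-1112 + sqrt(855 + 0))*6240217 = (-1112 + sqrt(855))*6240217 = (-1112 + 3*sqrt(95))*6240217 = -6939121304 + 18720651*sqrt(95)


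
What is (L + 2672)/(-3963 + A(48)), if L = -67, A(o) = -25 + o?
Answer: -521/788 ≈ -0.66117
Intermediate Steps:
(L + 2672)/(-3963 + A(48)) = (-67 + 2672)/(-3963 + (-25 + 48)) = 2605/(-3963 + 23) = 2605/(-3940) = 2605*(-1/3940) = -521/788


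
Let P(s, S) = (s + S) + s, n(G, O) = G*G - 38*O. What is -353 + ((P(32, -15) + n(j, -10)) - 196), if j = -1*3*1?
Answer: -111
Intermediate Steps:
j = -3 (j = -3*1 = -3)
n(G, O) = G² - 38*O
P(s, S) = S + 2*s (P(s, S) = (S + s) + s = S + 2*s)
-353 + ((P(32, -15) + n(j, -10)) - 196) = -353 + (((-15 + 2*32) + ((-3)² - 38*(-10))) - 196) = -353 + (((-15 + 64) + (9 + 380)) - 196) = -353 + ((49 + 389) - 196) = -353 + (438 - 196) = -353 + 242 = -111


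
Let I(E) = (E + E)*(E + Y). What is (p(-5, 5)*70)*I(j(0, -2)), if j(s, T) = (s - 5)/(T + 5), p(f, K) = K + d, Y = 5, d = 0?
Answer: -35000/9 ≈ -3888.9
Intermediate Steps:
p(f, K) = K (p(f, K) = K + 0 = K)
j(s, T) = (-5 + s)/(5 + T)
I(E) = 2*E*(5 + E) (I(E) = (E + E)*(E + 5) = (2*E)*(5 + E) = 2*E*(5 + E))
(p(-5, 5)*70)*I(j(0, -2)) = (5*70)*(2*((-5 + 0)/(5 - 2))*(5 + (-5 + 0)/(5 - 2))) = 350*(2*(-5/3)*(5 - 5/3)) = 350*(2*(-5/3)*(10/3)) = 350*(-100/9) = -35000/9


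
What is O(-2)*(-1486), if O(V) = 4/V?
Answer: 2972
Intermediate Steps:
O(-2)*(-1486) = (4/(-2))*(-1486) = (4*(-1/2))*(-1486) = -2*(-1486) = 2972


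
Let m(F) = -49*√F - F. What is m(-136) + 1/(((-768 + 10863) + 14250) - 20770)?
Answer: 486201/3575 - 98*I*√34 ≈ 136.0 - 571.43*I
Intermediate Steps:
m(F) = -F - 49*√F
m(-136) + 1/(((-768 + 10863) + 14250) - 20770) = (-1*(-136) - 98*I*√34) + 1/(((-768 + 10863) + 14250) - 20770) = (136 - 98*I*√34) + 1/((10095 + 14250) - 20770) = (136 - 98*I*√34) + 1/(24345 - 20770) = (136 - 98*I*√34) + 1/3575 = 486201/3575 - 98*I*√34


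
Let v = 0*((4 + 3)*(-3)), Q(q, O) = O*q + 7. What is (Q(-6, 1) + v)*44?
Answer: 44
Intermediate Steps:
Q(q, O) = 7 + O*q
v = 0 (v = 0*(7*(-3)) = 0*(-21) = 0)
(Q(-6, 1) + v)*44 = ((7 + 1*(-6)) + 0)*44 = ((7 - 6) + 0)*44 = (1 + 0)*44 = 1*44 = 44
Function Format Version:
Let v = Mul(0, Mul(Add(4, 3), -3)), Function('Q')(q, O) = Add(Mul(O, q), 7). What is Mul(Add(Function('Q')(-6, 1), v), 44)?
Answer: 44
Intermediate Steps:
Function('Q')(q, O) = Add(7, Mul(O, q))
v = 0 (v = Mul(0, Mul(7, -3)) = Mul(0, -21) = 0)
Mul(Add(Function('Q')(-6, 1), v), 44) = Mul(Add(Add(7, Mul(1, -6)), 0), 44) = Mul(Add(Add(7, -6), 0), 44) = Mul(Add(1, 0), 44) = Mul(1, 44) = 44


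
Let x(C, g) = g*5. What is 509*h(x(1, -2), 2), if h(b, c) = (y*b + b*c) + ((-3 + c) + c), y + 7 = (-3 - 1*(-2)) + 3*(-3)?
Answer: 76859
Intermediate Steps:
x(C, g) = 5*g
y = -17 (y = -7 + ((-3 - 1*(-2)) + 3*(-3)) = -7 + ((-3 + 2) - 9) = -7 + (-1 - 9) = -7 - 10 = -17)
h(b, c) = -3 - 17*b + 2*c + b*c (h(b, c) = (-17*b + b*c) + ((-3 + c) + c) = (-17*b + b*c) + (-3 + 2*c) = -3 - 17*b + 2*c + b*c)
509*h(x(1, -2), 2) = 509*(-3 - 85*(-2) + 2*2 + (5*(-2))*2) = 509*(-3 - 17*(-10) + 4 - 10*2) = 509*(-3 + 170 + 4 - 20) = 509*151 = 76859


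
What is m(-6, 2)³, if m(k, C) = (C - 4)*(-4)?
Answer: 512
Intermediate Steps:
m(k, C) = 16 - 4*C (m(k, C) = (-4 + C)*(-4) = 16 - 4*C)
m(-6, 2)³ = (16 - 4*2)³ = (16 - 8)³ = 8³ = 512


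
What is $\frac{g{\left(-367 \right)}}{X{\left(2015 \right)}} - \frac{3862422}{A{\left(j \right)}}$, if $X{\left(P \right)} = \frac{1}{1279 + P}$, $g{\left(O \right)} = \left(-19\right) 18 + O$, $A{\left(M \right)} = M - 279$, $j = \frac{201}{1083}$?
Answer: $- \frac{116836488225}{50326} \approx -2.3216 \cdot 10^{6}$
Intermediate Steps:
$j = \frac{67}{361}$ ($j = 201 \cdot \frac{1}{1083} = \frac{67}{361} \approx 0.1856$)
$A{\left(M \right)} = -279 + M$
$g{\left(O \right)} = -342 + O$
$\frac{g{\left(-367 \right)}}{X{\left(2015 \right)}} - \frac{3862422}{A{\left(j \right)}} = \frac{-342 - 367}{\frac{1}{1279 + 2015}} - \frac{3862422}{-279 + \frac{67}{361}} = - \frac{709}{\frac{1}{3294}} - \frac{3862422}{- \frac{100652}{361}} = - 709 \frac{1}{\frac{1}{3294}} - - \frac{697167171}{50326} = \left(-709\right) 3294 + \frac{697167171}{50326} = -2335446 + \frac{697167171}{50326} = - \frac{116836488225}{50326}$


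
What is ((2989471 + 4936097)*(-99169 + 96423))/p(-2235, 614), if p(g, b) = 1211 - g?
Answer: -10881804864/1723 ≈ -6.3156e+6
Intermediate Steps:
((2989471 + 4936097)*(-99169 + 96423))/p(-2235, 614) = ((2989471 + 4936097)*(-99169 + 96423))/(1211 - 1*(-2235)) = (7925568*(-2746))/(1211 + 2235) = -21763609728/3446 = -21763609728*1/3446 = -10881804864/1723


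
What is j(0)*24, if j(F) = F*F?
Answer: 0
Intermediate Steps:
j(F) = F²
j(0)*24 = 0²*24 = 0*24 = 0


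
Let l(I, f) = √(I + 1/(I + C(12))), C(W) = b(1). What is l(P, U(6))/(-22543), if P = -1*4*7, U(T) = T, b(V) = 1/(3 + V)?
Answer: -2*I*√86358/2502273 ≈ -0.00023488*I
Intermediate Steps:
C(W) = ¼ (C(W) = 1/(3 + 1) = 1/4 = ¼)
P = -28 (P = -4*7 = -28)
l(I, f) = √(I + 1/(¼ + I)) (l(I, f) = √(I + 1/(I + ¼)) = √(I + 1/(¼ + I)))
l(P, U(6))/(-22543) = √((4 - 28*(1 + 4*(-28)))/(1 + 4*(-28)))/(-22543) = √((4 - 28*(1 - 112))/(1 - 112))*(-1/22543) = √((4 - 28*(-111))/(-111))*(-1/22543) = √(-(4 + 3108)/111)*(-1/22543) = √(-1/111*3112)*(-1/22543) = √(-3112/111)*(-1/22543) = (2*I*√86358/111)*(-1/22543) = -2*I*√86358/2502273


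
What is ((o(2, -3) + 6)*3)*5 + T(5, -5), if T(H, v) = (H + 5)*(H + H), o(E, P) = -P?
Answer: 235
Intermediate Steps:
T(H, v) = 2*H*(5 + H) (T(H, v) = (5 + H)*(2*H) = 2*H*(5 + H))
((o(2, -3) + 6)*3)*5 + T(5, -5) = ((-1*(-3) + 6)*3)*5 + 2*5*(5 + 5) = ((3 + 6)*3)*5 + 2*5*10 = (9*3)*5 + 100 = 27*5 + 100 = 135 + 100 = 235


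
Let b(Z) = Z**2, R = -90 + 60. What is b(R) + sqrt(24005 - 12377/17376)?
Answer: 900 + sqrt(452968974258)/4344 ≈ 1054.9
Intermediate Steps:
R = -30
b(R) + sqrt(24005 - 12377/17376) = (-30)**2 + sqrt(24005 - 12377/17376) = 900 + sqrt(24005 - 12377*1/17376) = 900 + sqrt(24005 - 12377/17376) = 900 + sqrt(417098503/17376) = 900 + sqrt(452968974258)/4344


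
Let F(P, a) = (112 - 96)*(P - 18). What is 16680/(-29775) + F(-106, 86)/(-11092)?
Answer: -2099016/5504405 ≈ -0.38133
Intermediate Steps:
F(P, a) = -288 + 16*P (F(P, a) = 16*(-18 + P) = -288 + 16*P)
16680/(-29775) + F(-106, 86)/(-11092) = 16680/(-29775) + (-288 + 16*(-106))/(-11092) = 16680*(-1/29775) + (-288 - 1696)*(-1/11092) = -1112/1985 - 1984*(-1/11092) = -1112/1985 + 496/2773 = -2099016/5504405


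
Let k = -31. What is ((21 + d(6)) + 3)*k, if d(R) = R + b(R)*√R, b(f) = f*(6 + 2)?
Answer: -930 - 1488*√6 ≈ -4574.8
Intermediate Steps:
b(f) = 8*f (b(f) = f*8 = 8*f)
d(R) = R + 8*R^(3/2) (d(R) = R + (8*R)*√R = R + 8*R^(3/2))
((21 + d(6)) + 3)*k = ((21 + (6 + 8*6^(3/2))) + 3)*(-31) = ((21 + (6 + 8*(6*√6))) + 3)*(-31) = ((21 + (6 + 48*√6)) + 3)*(-31) = ((27 + 48*√6) + 3)*(-31) = (30 + 48*√6)*(-31) = -930 - 1488*√6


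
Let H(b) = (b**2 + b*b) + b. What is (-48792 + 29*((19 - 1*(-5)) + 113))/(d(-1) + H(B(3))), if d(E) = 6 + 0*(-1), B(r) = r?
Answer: -44819/27 ≈ -1660.0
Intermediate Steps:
H(b) = b + 2*b**2 (H(b) = (b**2 + b**2) + b = 2*b**2 + b = b + 2*b**2)
d(E) = 6 (d(E) = 6 + 0 = 6)
(-48792 + 29*((19 - 1*(-5)) + 113))/(d(-1) + H(B(3))) = (-48792 + 29*((19 - 1*(-5)) + 113))/(6 + 3*(1 + 2*3)) = (-48792 + 29*((19 + 5) + 113))/(6 + 3*(1 + 6)) = (-48792 + 29*(24 + 113))/(6 + 3*7) = (-48792 + 29*137)/(6 + 21) = (-48792 + 3973)/27 = -44819*1/27 = -44819/27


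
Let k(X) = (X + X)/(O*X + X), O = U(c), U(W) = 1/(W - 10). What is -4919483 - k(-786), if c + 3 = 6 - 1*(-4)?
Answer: -4919486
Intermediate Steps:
c = 7 (c = -3 + (6 - 1*(-4)) = -3 + (6 + 4) = -3 + 10 = 7)
U(W) = 1/(-10 + W)
O = -1/3 (O = 1/(-10 + 7) = 1/(-3) = -1/3 ≈ -0.33333)
k(X) = 3 (k(X) = (X + X)/(-X/3 + X) = (2*X)/((2*X/3)) = (2*X)*(3/(2*X)) = 3)
-4919483 - k(-786) = -4919483 - 1*3 = -4919483 - 3 = -4919486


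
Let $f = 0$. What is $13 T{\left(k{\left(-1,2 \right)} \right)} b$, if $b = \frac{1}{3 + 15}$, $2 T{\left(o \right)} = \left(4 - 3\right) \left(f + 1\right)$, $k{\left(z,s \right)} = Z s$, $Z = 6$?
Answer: $\frac{13}{36} \approx 0.36111$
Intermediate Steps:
$k{\left(z,s \right)} = 6 s$
$T{\left(o \right)} = \frac{1}{2}$ ($T{\left(o \right)} = \frac{\left(4 - 3\right) \left(0 + 1\right)}{2} = \frac{1 \cdot 1}{2} = \frac{1}{2} \cdot 1 = \frac{1}{2}$)
$b = \frac{1}{18} \approx 0.055556$
$13 T{\left(k{\left(-1,2 \right)} \right)} b = 13 \cdot \frac{1}{2} \cdot \frac{1}{18} = \frac{13}{2} \cdot \frac{1}{18} = \frac{13}{36}$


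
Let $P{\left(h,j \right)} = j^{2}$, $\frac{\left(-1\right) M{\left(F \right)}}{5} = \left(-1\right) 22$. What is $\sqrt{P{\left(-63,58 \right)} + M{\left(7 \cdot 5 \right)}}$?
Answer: $3 \sqrt{386} \approx 58.941$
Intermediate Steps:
$M{\left(F \right)} = 110$ ($M{\left(F \right)} = - 5 \left(\left(-1\right) 22\right) = \left(-5\right) \left(-22\right) = 110$)
$\sqrt{P{\left(-63,58 \right)} + M{\left(7 \cdot 5 \right)}} = \sqrt{58^{2} + 110} = \sqrt{3364 + 110} = \sqrt{3474} = 3 \sqrt{386}$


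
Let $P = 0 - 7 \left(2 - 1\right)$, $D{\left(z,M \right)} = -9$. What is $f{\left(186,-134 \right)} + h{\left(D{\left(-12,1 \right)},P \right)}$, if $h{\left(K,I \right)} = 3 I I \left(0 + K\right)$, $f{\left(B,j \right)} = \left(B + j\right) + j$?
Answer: $-1405$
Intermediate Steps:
$f{\left(B,j \right)} = B + 2 j$
$P = -7$ ($P = 0 - 7 = -7$)
$h{\left(K,I \right)} = 3 K I^{2}$ ($h{\left(K,I \right)} = 3 I I K = 3 K I^{2}$)
$f{\left(186,-134 \right)} + h{\left(D{\left(-12,1 \right)},P \right)} = \left(186 + 2 \left(-134\right)\right) + 3 \left(-9\right) \left(-7\right)^{2} = \left(186 - 268\right) + 3 \left(-9\right) 49 = -82 - 1323 = -1405$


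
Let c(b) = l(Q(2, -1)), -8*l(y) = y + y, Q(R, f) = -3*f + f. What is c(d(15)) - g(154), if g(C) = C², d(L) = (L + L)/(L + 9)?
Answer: -47433/2 ≈ -23717.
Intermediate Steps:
d(L) = 2*L/(9 + L) (d(L) = (2*L)/(9 + L) = 2*L/(9 + L))
Q(R, f) = -2*f
l(y) = -y/4 (l(y) = -(y + y)/8 = -y/4)
c(b) = -½ (c(b) = -(-1)*(-1)/2 = -¼*2 = -½)
c(d(15)) - g(154) = -½ - 1*154² = -½ - 1*23716 = -½ - 23716 = -47433/2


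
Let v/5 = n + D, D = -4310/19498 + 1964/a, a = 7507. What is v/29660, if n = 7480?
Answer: 547432327091/434137827476 ≈ 1.2610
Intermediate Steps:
D = 2969451/73185743 (D = -4310/19498 + 1964/7507 = -4310*1/19498 + 1964*(1/7507) = -2155/9749 + 1964/7507 = 2969451/73185743 ≈ 0.040574)
v = 2737161635455/73185743 (v = 5*(7480 + 2969451/73185743) = 5*(547432327091/73185743) = 2737161635455/73185743 ≈ 37400.)
v/29660 = (2737161635455/73185743)/29660 = (2737161635455/73185743)*(1/29660) = 547432327091/434137827476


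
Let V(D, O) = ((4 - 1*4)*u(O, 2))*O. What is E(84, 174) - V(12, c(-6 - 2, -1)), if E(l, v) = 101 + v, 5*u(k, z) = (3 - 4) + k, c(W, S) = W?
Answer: 275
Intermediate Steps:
u(k, z) = -⅕ + k/5 (u(k, z) = ((3 - 4) + k)/5 = (-1 + k)/5 = -⅕ + k/5)
V(D, O) = 0 (V(D, O) = ((4 - 1*4)*(-⅕ + O/5))*O = ((4 - 4)*(-⅕ + O/5))*O = (0*(-⅕ + O/5))*O = 0*O = 0)
E(84, 174) - V(12, c(-6 - 2, -1)) = (101 + 174) - 1*0 = 275 + 0 = 275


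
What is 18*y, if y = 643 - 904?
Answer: -4698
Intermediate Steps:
y = -261
18*y = 18*(-261) = -4698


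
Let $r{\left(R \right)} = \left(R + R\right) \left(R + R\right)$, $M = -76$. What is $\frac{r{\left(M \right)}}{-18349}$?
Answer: $- \frac{23104}{18349} \approx -1.2591$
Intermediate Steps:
$r{\left(R \right)} = 4 R^{2}$ ($r{\left(R \right)} = 2 R 2 R = 4 R^{2}$)
$\frac{r{\left(M \right)}}{-18349} = \frac{4 \left(-76\right)^{2}}{-18349} = 4 \cdot 5776 \left(- \frac{1}{18349}\right) = 23104 \left(- \frac{1}{18349}\right) = - \frac{23104}{18349}$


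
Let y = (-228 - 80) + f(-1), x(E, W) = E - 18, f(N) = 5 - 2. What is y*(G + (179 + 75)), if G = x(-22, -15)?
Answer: -65270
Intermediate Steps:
f(N) = 3
x(E, W) = -18 + E
G = -40 (G = -18 - 22 = -40)
y = -305 (y = (-228 - 80) + 3 = -308 + 3 = -305)
y*(G + (179 + 75)) = -305*(-40 + (179 + 75)) = -305*(-40 + 254) = -305*214 = -65270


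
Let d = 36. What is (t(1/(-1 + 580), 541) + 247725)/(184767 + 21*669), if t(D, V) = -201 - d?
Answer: 2578/2071 ≈ 1.2448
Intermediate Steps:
t(D, V) = -237 (t(D, V) = -201 - 1*36 = -201 - 36 = -237)
(t(1/(-1 + 580), 541) + 247725)/(184767 + 21*669) = (-237 + 247725)/(184767 + 21*669) = 247488/(184767 + 14049) = 247488/198816 = 247488*(1/198816) = 2578/2071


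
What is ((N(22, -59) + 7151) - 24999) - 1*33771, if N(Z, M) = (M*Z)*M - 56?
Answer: 24907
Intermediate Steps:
N(Z, M) = -56 + Z*M**2 (N(Z, M) = Z*M**2 - 56 = -56 + Z*M**2)
((N(22, -59) + 7151) - 24999) - 1*33771 = (((-56 + 22*(-59)**2) + 7151) - 24999) - 1*33771 = (((-56 + 22*3481) + 7151) - 24999) - 33771 = (((-56 + 76582) + 7151) - 24999) - 33771 = ((76526 + 7151) - 24999) - 33771 = (83677 - 24999) - 33771 = 58678 - 33771 = 24907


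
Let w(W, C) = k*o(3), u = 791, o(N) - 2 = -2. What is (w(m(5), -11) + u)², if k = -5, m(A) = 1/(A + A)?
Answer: 625681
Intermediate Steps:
o(N) = 0 (o(N) = 2 - 2 = 0)
m(A) = 1/(2*A)
w(W, C) = 0 (w(W, C) = -5*0 = 0)
(w(m(5), -11) + u)² = (0 + 791)² = 791² = 625681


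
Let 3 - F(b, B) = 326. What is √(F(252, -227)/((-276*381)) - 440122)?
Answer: I*√135188170098989/17526 ≈ 663.42*I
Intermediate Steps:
F(b, B) = -323 (F(b, B) = 3 - 1*326 = 3 - 326 = -323)
√(F(252, -227)/((-276*381)) - 440122) = √(-323/((-276*381)) - 440122) = √(-323/(-105156) - 440122) = √(-323*(-1/105156) - 440122) = √(323/105156 - 440122) = √(-46281468709/105156) = I*√135188170098989/17526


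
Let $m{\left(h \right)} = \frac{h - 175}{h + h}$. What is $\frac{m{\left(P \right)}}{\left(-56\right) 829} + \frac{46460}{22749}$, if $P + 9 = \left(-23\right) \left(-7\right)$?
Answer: $\frac{655685671387}{321054271104} \approx 2.0423$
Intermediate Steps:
$P = 152$ ($P = -9 - -161 = -9 + 161 = 152$)
$m{\left(h \right)} = \frac{-175 + h}{2 h}$
$\frac{m{\left(P \right)}}{\left(-56\right) 829} + \frac{46460}{22749} = \frac{\frac{1}{2} \cdot \frac{1}{152} \left(-175 + 152\right)}{\left(-56\right) 829} + \frac{46460}{22749} = \frac{\frac{1}{2} \cdot \frac{1}{152} \left(-23\right)}{-46424} + 46460 \cdot \frac{1}{22749} = \left(- \frac{23}{304}\right) \left(- \frac{1}{46424}\right) + \frac{46460}{22749} = \frac{23}{14112896} + \frac{46460}{22749} = \frac{655685671387}{321054271104}$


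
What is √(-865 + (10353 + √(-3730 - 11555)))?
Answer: √(9488 + I*√15285) ≈ 97.408 + 0.6346*I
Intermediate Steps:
√(-865 + (10353 + √(-3730 - 11555))) = √(-865 + (10353 + √(-15285))) = √(-865 + (10353 + I*√15285)) = √(9488 + I*√15285)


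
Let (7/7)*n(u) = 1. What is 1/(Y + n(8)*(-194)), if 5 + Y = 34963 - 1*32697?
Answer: 1/2067 ≈ 0.00048379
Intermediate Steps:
Y = 2261 (Y = -5 + (34963 - 1*32697) = -5 + (34963 - 32697) = -5 + 2266 = 2261)
n(u) = 1
1/(Y + n(8)*(-194)) = 1/(2261 + 1*(-194)) = 1/(2261 - 194) = 1/2067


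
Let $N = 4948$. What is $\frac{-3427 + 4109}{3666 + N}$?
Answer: $\frac{341}{4307} \approx 0.079173$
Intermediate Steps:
$\frac{-3427 + 4109}{3666 + N} = \frac{-3427 + 4109}{3666 + 4948} = \frac{682}{8614} = 682 \cdot \frac{1}{8614} = \frac{341}{4307}$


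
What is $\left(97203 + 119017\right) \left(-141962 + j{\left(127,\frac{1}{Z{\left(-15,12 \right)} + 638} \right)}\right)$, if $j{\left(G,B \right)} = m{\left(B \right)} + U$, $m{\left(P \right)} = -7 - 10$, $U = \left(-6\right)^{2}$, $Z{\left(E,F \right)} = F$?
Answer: $-30690915460$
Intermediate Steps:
$U = 36$
$m{\left(P \right)} = -17$ ($m{\left(P \right)} = -7 - 10 = -17$)
$j{\left(G,B \right)} = 19$ ($j{\left(G,B \right)} = -17 + 36 = 19$)
$\left(97203 + 119017\right) \left(-141962 + j{\left(127,\frac{1}{Z{\left(-15,12 \right)} + 638} \right)}\right) = \left(97203 + 119017\right) \left(-141962 + 19\right) = 216220 \left(-141943\right) = -30690915460$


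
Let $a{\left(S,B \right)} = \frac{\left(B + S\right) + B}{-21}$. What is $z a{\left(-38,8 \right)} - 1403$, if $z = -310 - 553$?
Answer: $- \frac{48449}{21} \approx -2307.1$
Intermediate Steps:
$a{\left(S,B \right)} = - \frac{2 B}{21} - \frac{S}{21}$ ($a{\left(S,B \right)} = \left(S + 2 B\right) \left(- \frac{1}{21}\right) = - \frac{2 B}{21} - \frac{S}{21}$)
$z = -863$
$z a{\left(-38,8 \right)} - 1403 = - 863 \left(\left(- \frac{2}{21}\right) 8 - - \frac{38}{21}\right) - 1403 = - 863 \left(- \frac{16}{21} + \frac{38}{21}\right) - 1403 = \left(-863\right) \frac{22}{21} - 1403 = - \frac{18986}{21} - 1403 = - \frac{48449}{21}$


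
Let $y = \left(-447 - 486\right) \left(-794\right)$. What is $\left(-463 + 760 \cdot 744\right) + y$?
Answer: $1305779$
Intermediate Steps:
$y = 740802$ ($y = \left(-933\right) \left(-794\right) = 740802$)
$\left(-463 + 760 \cdot 744\right) + y = \left(-463 + 760 \cdot 744\right) + 740802 = \left(-463 + 565440\right) + 740802 = 564977 + 740802 = 1305779$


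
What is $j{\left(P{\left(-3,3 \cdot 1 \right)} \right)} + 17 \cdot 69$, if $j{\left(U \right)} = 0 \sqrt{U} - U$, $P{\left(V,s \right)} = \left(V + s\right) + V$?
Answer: $1176$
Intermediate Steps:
$P{\left(V,s \right)} = s + 2 V$
$j{\left(U \right)} = - U$ ($j{\left(U \right)} = 0 - U = - U$)
$j{\left(P{\left(-3,3 \cdot 1 \right)} \right)} + 17 \cdot 69 = - (3 \cdot 1 + 2 \left(-3\right)) + 17 \cdot 69 = - (3 - 6) + 1173 = \left(-1\right) \left(-3\right) + 1173 = 3 + 1173 = 1176$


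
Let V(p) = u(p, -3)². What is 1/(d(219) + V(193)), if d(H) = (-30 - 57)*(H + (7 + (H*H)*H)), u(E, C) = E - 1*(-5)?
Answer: -1/913781391 ≈ -1.0944e-9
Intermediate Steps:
u(E, C) = 5 + E (u(E, C) = E + 5 = 5 + E)
d(H) = -609 - 87*H - 87*H³ (d(H) = -87*(H + (7 + H²*H)) = -87*(H + (7 + H³)) = -87*(7 + H + H³) = -609 - 87*H - 87*H³)
V(p) = (5 + p)²
1/(d(219) + V(193)) = 1/((-609 - 87*219 - 87*219³) + (5 + 193)²) = 1/((-609 - 19053 - 87*10503459) + 198²) = 1/((-609 - 19053 - 913800933) + 39204) = 1/(-913820595 + 39204) = 1/(-913781391) = -1/913781391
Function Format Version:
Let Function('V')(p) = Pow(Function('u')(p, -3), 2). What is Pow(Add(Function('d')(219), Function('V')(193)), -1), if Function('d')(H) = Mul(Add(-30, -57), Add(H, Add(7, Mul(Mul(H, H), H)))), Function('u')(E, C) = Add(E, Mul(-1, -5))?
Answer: Rational(-1, 913781391) ≈ -1.0944e-9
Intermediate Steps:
Function('u')(E, C) = Add(5, E) (Function('u')(E, C) = Add(E, 5) = Add(5, E))
Function('d')(H) = Add(-609, Mul(-87, H), Mul(-87, Pow(H, 3))) (Function('d')(H) = Mul(-87, Add(H, Add(7, Mul(Pow(H, 2), H)))) = Mul(-87, Add(H, Add(7, Pow(H, 3)))) = Mul(-87, Add(7, H, Pow(H, 3))) = Add(-609, Mul(-87, H), Mul(-87, Pow(H, 3))))
Function('V')(p) = Pow(Add(5, p), 2)
Pow(Add(Function('d')(219), Function('V')(193)), -1) = Pow(Add(Add(-609, Mul(-87, 219), Mul(-87, Pow(219, 3))), Pow(Add(5, 193), 2)), -1) = Pow(Add(Add(-609, -19053, Mul(-87, 10503459)), Pow(198, 2)), -1) = Pow(Add(Add(-609, -19053, -913800933), 39204), -1) = Pow(Add(-913820595, 39204), -1) = Pow(-913781391, -1) = Rational(-1, 913781391)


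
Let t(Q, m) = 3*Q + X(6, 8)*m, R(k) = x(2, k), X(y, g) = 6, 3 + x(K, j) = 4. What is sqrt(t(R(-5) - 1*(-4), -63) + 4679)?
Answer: 2*sqrt(1079) ≈ 65.696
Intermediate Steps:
x(K, j) = 1 (x(K, j) = -3 + 4 = 1)
R(k) = 1
t(Q, m) = 3*Q + 6*m
sqrt(t(R(-5) - 1*(-4), -63) + 4679) = sqrt((3*(1 - 1*(-4)) + 6*(-63)) + 4679) = sqrt((3*(1 + 4) - 378) + 4679) = sqrt((3*5 - 378) + 4679) = sqrt((15 - 378) + 4679) = sqrt(-363 + 4679) = sqrt(4316) = 2*sqrt(1079)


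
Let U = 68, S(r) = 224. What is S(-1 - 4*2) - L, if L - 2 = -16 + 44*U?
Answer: -2754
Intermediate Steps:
L = 2978 (L = 2 + (-16 + 44*68) = 2 + (-16 + 2992) = 2 + 2976 = 2978)
S(-1 - 4*2) - L = 224 - 1*2978 = 224 - 2978 = -2754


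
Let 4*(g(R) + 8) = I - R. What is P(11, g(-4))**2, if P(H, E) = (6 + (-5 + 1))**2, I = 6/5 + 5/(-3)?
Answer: 16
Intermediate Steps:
I = -7/15 (I = 6*(1/5) + 5*(-1/3) = 6/5 - 5/3 = -7/15 ≈ -0.46667)
g(R) = -487/60 - R/4 (g(R) = -8 + (-7/15 - R)/4 = -8 + (-7/60 - R/4) = -487/60 - R/4)
P(H, E) = 4 (P(H, E) = (6 - 4)**2 = 2**2 = 4)
P(11, g(-4))**2 = 4**2 = 16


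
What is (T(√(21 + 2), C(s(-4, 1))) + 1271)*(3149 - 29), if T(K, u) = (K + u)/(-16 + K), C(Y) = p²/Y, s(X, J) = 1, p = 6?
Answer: 922097280/233 - 162240*√23/233 ≈ 3.9542e+6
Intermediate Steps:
C(Y) = 36/Y (C(Y) = 6²/Y = 36/Y)
T(K, u) = (K + u)/(-16 + K)
(T(√(21 + 2), C(s(-4, 1))) + 1271)*(3149 - 29) = ((√(21 + 2) + 36/1)/(-16 + √(21 + 2)) + 1271)*(3149 - 29) = ((√23 + 36*1)/(-16 + √23) + 1271)*3120 = ((√23 + 36)/(-16 + √23) + 1271)*3120 = ((36 + √23)/(-16 + √23) + 1271)*3120 = (1271 + (36 + √23)/(-16 + √23))*3120 = 3965520 + 3120*(36 + √23)/(-16 + √23)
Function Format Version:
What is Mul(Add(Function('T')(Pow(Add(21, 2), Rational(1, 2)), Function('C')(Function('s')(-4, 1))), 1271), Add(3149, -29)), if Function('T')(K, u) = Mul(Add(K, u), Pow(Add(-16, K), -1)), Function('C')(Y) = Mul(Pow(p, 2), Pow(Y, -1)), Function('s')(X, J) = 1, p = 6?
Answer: Add(Rational(922097280, 233), Mul(Rational(-162240, 233), Pow(23, Rational(1, 2)))) ≈ 3.9542e+6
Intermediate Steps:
Function('C')(Y) = Mul(36, Pow(Y, -1)) (Function('C')(Y) = Mul(Pow(6, 2), Pow(Y, -1)) = Mul(36, Pow(Y, -1)))
Function('T')(K, u) = Mul(Pow(Add(-16, K), -1), Add(K, u))
Mul(Add(Function('T')(Pow(Add(21, 2), Rational(1, 2)), Function('C')(Function('s')(-4, 1))), 1271), Add(3149, -29)) = Mul(Add(Mul(Pow(Add(-16, Pow(Add(21, 2), Rational(1, 2))), -1), Add(Pow(Add(21, 2), Rational(1, 2)), Mul(36, Pow(1, -1)))), 1271), Add(3149, -29)) = Mul(Add(Mul(Pow(Add(-16, Pow(23, Rational(1, 2))), -1), Add(Pow(23, Rational(1, 2)), Mul(36, 1))), 1271), 3120) = Mul(Add(Mul(Pow(Add(-16, Pow(23, Rational(1, 2))), -1), Add(Pow(23, Rational(1, 2)), 36)), 1271), 3120) = Mul(Add(Mul(Pow(Add(-16, Pow(23, Rational(1, 2))), -1), Add(36, Pow(23, Rational(1, 2)))), 1271), 3120) = Mul(Add(1271, Mul(Pow(Add(-16, Pow(23, Rational(1, 2))), -1), Add(36, Pow(23, Rational(1, 2))))), 3120) = Add(3965520, Mul(3120, Pow(Add(-16, Pow(23, Rational(1, 2))), -1), Add(36, Pow(23, Rational(1, 2)))))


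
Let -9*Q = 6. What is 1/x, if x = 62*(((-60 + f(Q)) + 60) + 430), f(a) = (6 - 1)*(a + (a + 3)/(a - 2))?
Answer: 12/314185 ≈ 3.8194e-5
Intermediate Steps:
Q = -⅔ (Q = -⅑*6 = -⅔ ≈ -0.66667)
f(a) = 5*a + 5*(3 + a)/(-2 + a) (f(a) = 5*(a + (3 + a)/(-2 + a)) = 5*a + 5*(3 + a)/(-2 + a))
x = 314185/12 (x = 62*(((-60 + 5*(3 + (-⅔)² - 1*(-⅔))/(-2 - ⅔)) + 60) + 430) = 62*(((-60 + 5*(3 + 4/9 + ⅔)/(-8/3)) + 60) + 430) = 62*(((-60 + 5*(-3/8)*(37/9)) + 60) + 430) = 62*(((-60 - 185/24) + 60) + 430) = 62*((-1625/24 + 60) + 430) = 62*(-185/24 + 430) = 62*(10135/24) = 314185/12 ≈ 26182.)
1/x = 1/(314185/12) = 12/314185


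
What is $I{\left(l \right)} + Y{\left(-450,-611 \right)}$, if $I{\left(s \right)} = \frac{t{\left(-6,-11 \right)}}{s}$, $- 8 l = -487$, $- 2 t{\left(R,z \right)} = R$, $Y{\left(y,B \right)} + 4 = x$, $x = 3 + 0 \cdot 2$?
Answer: $- \frac{463}{487} \approx -0.95072$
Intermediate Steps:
$x = 3$ ($x = 3 + 0 = 3$)
$Y{\left(y,B \right)} = -1$ ($Y{\left(y,B \right)} = -4 + 3 = -1$)
$t{\left(R,z \right)} = - \frac{R}{2}$
$l = \frac{487}{8}$ ($l = \left(- \frac{1}{8}\right) \left(-487\right) = \frac{487}{8} \approx 60.875$)
$I{\left(s \right)} = \frac{3}{s}$ ($I{\left(s \right)} = \frac{\left(- \frac{1}{2}\right) \left(-6\right)}{s} = \frac{3}{s}$)
$I{\left(l \right)} + Y{\left(-450,-611 \right)} = \frac{3}{\frac{487}{8}} - 1 = 3 \cdot \frac{8}{487} - 1 = \frac{24}{487} - 1 = - \frac{463}{487}$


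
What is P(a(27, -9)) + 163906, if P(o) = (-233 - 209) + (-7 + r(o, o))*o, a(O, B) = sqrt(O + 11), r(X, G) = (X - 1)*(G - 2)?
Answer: 163350 + 33*sqrt(38) ≈ 1.6355e+5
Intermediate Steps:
r(X, G) = (-1 + X)*(-2 + G)
a(O, B) = sqrt(11 + O)
P(o) = -442 + o*(-5 + o**2 - 3*o) (P(o) = (-233 - 209) + (-7 + (2 - o - 2*o + o*o))*o = -442 + (-7 + (2 - o - 2*o + o**2))*o = -442 + (-7 + (2 + o**2 - 3*o))*o = -442 + (-5 + o**2 - 3*o)*o = -442 + o*(-5 + o**2 - 3*o))
P(a(27, -9)) + 163906 = (-442 + (sqrt(11 + 27))**3 - 5*sqrt(11 + 27) - 3*(sqrt(11 + 27))**2) + 163906 = (-442 + (sqrt(38))**3 - 5*sqrt(38) - 3*(sqrt(38))**2) + 163906 = (-442 + 38*sqrt(38) - 5*sqrt(38) - 3*38) + 163906 = (-442 + 38*sqrt(38) - 5*sqrt(38) - 114) + 163906 = (-556 + 33*sqrt(38)) + 163906 = 163350 + 33*sqrt(38)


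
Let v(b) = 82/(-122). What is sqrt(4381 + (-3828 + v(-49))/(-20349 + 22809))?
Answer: sqrt(24654081852165)/75030 ≈ 66.177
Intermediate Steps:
v(b) = -41/61 (v(b) = 82*(-1/122) = -41/61)
sqrt(4381 + (-3828 + v(-49))/(-20349 + 22809)) = sqrt(4381 + (-3828 - 41/61)/(-20349 + 22809)) = sqrt(4381 - 233549/61/2460) = sqrt(4381 - 233549/61*1/2460) = sqrt(4381 - 233549/150060) = sqrt(657179311/150060) = sqrt(24654081852165)/75030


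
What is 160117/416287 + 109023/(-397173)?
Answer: 6069763880/55112652217 ≈ 0.11013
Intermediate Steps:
160117/416287 + 109023/(-397173) = 160117*(1/416287) + 109023*(-1/397173) = 160117/416287 - 36341/132391 = 6069763880/55112652217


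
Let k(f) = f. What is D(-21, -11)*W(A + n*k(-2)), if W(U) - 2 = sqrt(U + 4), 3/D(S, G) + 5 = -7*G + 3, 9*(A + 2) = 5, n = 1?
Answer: 2/25 + sqrt(5)/75 ≈ 0.10981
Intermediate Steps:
A = -13/9 (A = -2 + (1/9)*5 = -2 + 5/9 = -13/9 ≈ -1.4444)
D(S, G) = 3/(-2 - 7*G) (D(S, G) = 3/(-5 + (-7*G + 3)) = 3/(-5 + (3 - 7*G)) = 3/(-2 - 7*G))
W(U) = 2 + sqrt(4 + U) (W(U) = 2 + sqrt(U + 4) = 2 + sqrt(4 + U))
D(-21, -11)*W(A + n*k(-2)) = (-3/(2 + 7*(-11)))*(2 + sqrt(4 + (-13/9 + 1*(-2)))) = (-3/(2 - 77))*(2 + sqrt(4 + (-13/9 - 2))) = (-3/(-75))*(2 + sqrt(4 - 31/9)) = (-3*(-1/75))*(2 + sqrt(5/9)) = (2 + sqrt(5)/3)/25 = 2/25 + sqrt(5)/75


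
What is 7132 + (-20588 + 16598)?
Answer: 3142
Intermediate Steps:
7132 + (-20588 + 16598) = 7132 - 3990 = 3142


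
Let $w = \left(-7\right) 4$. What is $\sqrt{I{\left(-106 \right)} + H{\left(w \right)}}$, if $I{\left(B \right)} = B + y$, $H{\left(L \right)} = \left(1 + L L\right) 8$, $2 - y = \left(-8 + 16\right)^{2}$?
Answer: $4 \sqrt{382} \approx 78.179$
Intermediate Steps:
$y = -62$ ($y = 2 - \left(-8 + 16\right)^{2} = 2 - 8^{2} = 2 - 64 = -62$)
$w = -28$
$H{\left(L \right)} = 8 + 8 L^{2}$ ($H{\left(L \right)} = \left(1 + L^{2}\right) 8 = 8 + 8 L^{2}$)
$I{\left(B \right)} = -62 + B$ ($I{\left(B \right)} = B - 62 = -62 + B$)
$\sqrt{I{\left(-106 \right)} + H{\left(w \right)}} = \sqrt{\left(-62 - 106\right) + \left(8 + 8 \left(-28\right)^{2}\right)} = \sqrt{-168 + \left(8 + 8 \cdot 784\right)} = \sqrt{-168 + \left(8 + 6272\right)} = \sqrt{-168 + 6280} = \sqrt{6112} = 4 \sqrt{382}$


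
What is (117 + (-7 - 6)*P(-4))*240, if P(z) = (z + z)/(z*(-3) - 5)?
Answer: 221520/7 ≈ 31646.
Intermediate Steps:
P(z) = 2*z/(-5 - 3*z) (P(z) = (2*z)/(-3*z - 5) = (2*z)/(-5 - 3*z) = 2*z/(-5 - 3*z))
(117 + (-7 - 6)*P(-4))*240 = (117 + (-7 - 6)*(-2*(-4)/(5 + 3*(-4))))*240 = (117 - (-26)*(-4)/(5 - 12))*240 = (117 - (-26)*(-4)/(-7))*240 = (117 - (-26)*(-4)*(-1)/7)*240 = (117 - 13*(-8/7))*240 = (117 + 104/7)*240 = (923/7)*240 = 221520/7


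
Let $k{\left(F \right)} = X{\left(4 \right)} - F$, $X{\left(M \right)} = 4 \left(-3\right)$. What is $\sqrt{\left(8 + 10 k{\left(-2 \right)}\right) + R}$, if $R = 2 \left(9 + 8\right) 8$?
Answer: $6 \sqrt{5} \approx 13.416$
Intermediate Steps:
$X{\left(M \right)} = -12$
$k{\left(F \right)} = -12 - F$
$R = 272$ ($R = 2 \cdot 17 \cdot 8 = 34 \cdot 8 = 272$)
$\sqrt{\left(8 + 10 k{\left(-2 \right)}\right) + R} = \sqrt{\left(8 + 10 \left(-12 - -2\right)\right) + 272} = \sqrt{\left(8 + 10 \left(-12 + 2\right)\right) + 272} = \sqrt{\left(8 + 10 \left(-10\right)\right) + 272} = \sqrt{\left(8 - 100\right) + 272} = \sqrt{-92 + 272} = \sqrt{180} = 6 \sqrt{5}$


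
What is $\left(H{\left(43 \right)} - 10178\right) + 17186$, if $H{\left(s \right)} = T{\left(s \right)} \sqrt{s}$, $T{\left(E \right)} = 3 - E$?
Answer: $7008 - 40 \sqrt{43} \approx 6745.7$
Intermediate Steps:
$H{\left(s \right)} = \sqrt{s} \left(3 - s\right)$ ($H{\left(s \right)} = \left(3 - s\right) \sqrt{s} = \sqrt{s} \left(3 - s\right)$)
$\left(H{\left(43 \right)} - 10178\right) + 17186 = \left(\sqrt{43} \left(3 - 43\right) - 10178\right) + 17186 = \left(\sqrt{43} \left(-40\right) - 10178\right) + 17186 = \left(- 40 \sqrt{43} - 10178\right) + 17186 = \left(-10178 - 40 \sqrt{43}\right) + 17186 = 7008 - 40 \sqrt{43}$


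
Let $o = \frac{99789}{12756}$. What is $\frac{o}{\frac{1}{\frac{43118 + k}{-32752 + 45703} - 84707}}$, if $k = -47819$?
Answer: $- \frac{6081834960709}{9177942} \approx -6.6266 \cdot 10^{5}$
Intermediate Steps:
$o = \frac{33263}{4252}$ ($o = 99789 \cdot \frac{1}{12756} = \frac{33263}{4252} \approx 7.8229$)
$\frac{o}{\frac{1}{\frac{43118 + k}{-32752 + 45703} - 84707}} = \frac{33263}{4252 \frac{1}{\frac{43118 - 47819}{-32752 + 45703} - 84707}} = \frac{33263}{4252 \frac{1}{- \frac{4701}{12951} - 84707}} = \frac{33263}{4252 \frac{1}{\left(-4701\right) \frac{1}{12951} - 84707}} = \frac{33263}{4252 \frac{1}{- \frac{1567}{4317} - 84707}} = \frac{33263}{4252 \frac{1}{- \frac{365681686}{4317}}} = \frac{33263}{4252 \left(- \frac{4317}{365681686}\right)} = \frac{33263}{4252} \left(- \frac{365681686}{4317}\right) = - \frac{6081834960709}{9177942}$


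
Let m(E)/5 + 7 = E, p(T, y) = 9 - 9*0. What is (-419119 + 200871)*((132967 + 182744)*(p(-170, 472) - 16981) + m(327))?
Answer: 1169426362138016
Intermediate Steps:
p(T, y) = 9 (p(T, y) = 9 + 0 = 9)
m(E) = -35 + 5*E
(-419119 + 200871)*((132967 + 182744)*(p(-170, 472) - 16981) + m(327)) = (-419119 + 200871)*((132967 + 182744)*(9 - 16981) + (-35 + 5*327)) = -218248*(315711*(-16972) + (-35 + 1635)) = -218248*(-5358247092 + 1600) = -218248*(-5358245492) = 1169426362138016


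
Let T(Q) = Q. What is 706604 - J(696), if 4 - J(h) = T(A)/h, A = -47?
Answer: 491793553/696 ≈ 7.0660e+5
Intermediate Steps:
J(h) = 4 + 47/h (J(h) = 4 - (-47)/h = 4 + 47/h)
706604 - J(696) = 706604 - (4 + 47/696) = 706604 - 1*2831/696 = 706604 - 2831/696 = 491793553/696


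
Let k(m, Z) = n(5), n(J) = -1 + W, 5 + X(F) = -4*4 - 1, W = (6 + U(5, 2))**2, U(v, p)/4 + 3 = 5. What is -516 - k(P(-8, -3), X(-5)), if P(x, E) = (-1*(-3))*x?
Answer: -711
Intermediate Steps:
U(v, p) = 8 (U(v, p) = -12 + 4*5 = -12 + 20 = 8)
W = 196 (W = (6 + 8)**2 = 14**2 = 196)
X(F) = -22 (X(F) = -5 + (-4*4 - 1) = -5 + (-16 - 1) = -5 - 17 = -22)
P(x, E) = 3*x
n(J) = 195 (n(J) = -1 + 196 = 195)
k(m, Z) = 195
-516 - k(P(-8, -3), X(-5)) = -516 - 1*195 = -516 - 195 = -711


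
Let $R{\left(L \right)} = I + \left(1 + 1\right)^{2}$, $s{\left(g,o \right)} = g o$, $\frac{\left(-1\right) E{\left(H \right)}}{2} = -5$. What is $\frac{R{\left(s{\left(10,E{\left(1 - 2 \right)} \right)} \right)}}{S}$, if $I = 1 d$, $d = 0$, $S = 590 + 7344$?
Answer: $\frac{2}{3967} \approx 0.00050416$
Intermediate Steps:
$E{\left(H \right)} = 10$ ($E{\left(H \right)} = \left(-2\right) \left(-5\right) = 10$)
$S = 7934$
$I = 0$ ($I = 1 \cdot 0 = 0$)
$R{\left(L \right)} = 4$ ($R{\left(L \right)} = 0 + \left(1 + 1\right)^{2} = 0 + 2^{2} = 0 + 4 = 4$)
$\frac{R{\left(s{\left(10,E{\left(1 - 2 \right)} \right)} \right)}}{S} = \frac{4}{7934} = 4 \cdot \frac{1}{7934} = \frac{2}{3967}$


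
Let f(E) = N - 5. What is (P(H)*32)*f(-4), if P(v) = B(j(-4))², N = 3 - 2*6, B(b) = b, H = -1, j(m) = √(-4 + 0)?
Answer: 1792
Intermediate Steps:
j(m) = 2*I (j(m) = √(-4) = 2*I)
N = -9 (N = 3 - 12 = -9)
P(v) = -4 (P(v) = (2*I)² = -4)
f(E) = -14 (f(E) = -9 - 5 = -14)
(P(H)*32)*f(-4) = -4*32*(-14) = -128*(-14) = 1792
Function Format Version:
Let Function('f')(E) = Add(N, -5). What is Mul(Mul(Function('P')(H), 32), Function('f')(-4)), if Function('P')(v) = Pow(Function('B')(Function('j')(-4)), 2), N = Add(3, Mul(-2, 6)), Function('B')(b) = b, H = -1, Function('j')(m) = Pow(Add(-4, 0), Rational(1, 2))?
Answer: 1792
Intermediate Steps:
Function('j')(m) = Mul(2, I) (Function('j')(m) = Pow(-4, Rational(1, 2)) = Mul(2, I))
N = -9 (N = Add(3, -12) = -9)
Function('P')(v) = -4 (Function('P')(v) = Pow(Mul(2, I), 2) = -4)
Function('f')(E) = -14 (Function('f')(E) = Add(-9, -5) = -14)
Mul(Mul(Function('P')(H), 32), Function('f')(-4)) = Mul(Mul(-4, 32), -14) = Mul(-128, -14) = 1792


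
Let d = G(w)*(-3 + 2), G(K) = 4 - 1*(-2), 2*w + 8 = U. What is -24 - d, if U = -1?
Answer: -18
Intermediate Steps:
w = -9/2 (w = -4 + (1/2)*(-1) = -4 - 1/2 = -9/2 ≈ -4.5000)
G(K) = 6 (G(K) = 4 + 2 = 6)
d = -6 (d = 6*(-3 + 2) = 6*(-1) = -6)
-24 - d = -24 - 1*(-6) = -24 + 6 = -18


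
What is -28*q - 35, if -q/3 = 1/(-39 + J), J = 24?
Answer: -203/5 ≈ -40.600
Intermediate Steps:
q = 1/5 (q = -3/(-39 + 24) = -3/(-15) = -3*(-1/15) = 1/5 ≈ 0.20000)
-28*q - 35 = -28*1/5 - 35 = -28/5 - 35 = -203/5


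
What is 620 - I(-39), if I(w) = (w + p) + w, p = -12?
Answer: 710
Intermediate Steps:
I(w) = -12 + 2*w (I(w) = (w - 12) + w = (-12 + w) + w = -12 + 2*w)
620 - I(-39) = 620 - (-12 + 2*(-39)) = 620 - (-12 - 78) = 620 - 1*(-90) = 620 + 90 = 710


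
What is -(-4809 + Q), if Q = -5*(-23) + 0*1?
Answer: 4694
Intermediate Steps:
Q = 115 (Q = 115 + 0 = 115)
-(-4809 + Q) = -(-4809 + 115) = -1*(-4694) = 4694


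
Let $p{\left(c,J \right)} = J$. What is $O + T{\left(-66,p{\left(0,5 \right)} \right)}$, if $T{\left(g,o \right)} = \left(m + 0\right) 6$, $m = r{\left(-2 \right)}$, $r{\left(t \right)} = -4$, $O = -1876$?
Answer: $-1900$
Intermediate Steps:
$m = -4$
$T{\left(g,o \right)} = -24$ ($T{\left(g,o \right)} = \left(-4 + 0\right) 6 = \left(-4\right) 6 = -24$)
$O + T{\left(-66,p{\left(0,5 \right)} \right)} = -1876 - 24 = -1900$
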